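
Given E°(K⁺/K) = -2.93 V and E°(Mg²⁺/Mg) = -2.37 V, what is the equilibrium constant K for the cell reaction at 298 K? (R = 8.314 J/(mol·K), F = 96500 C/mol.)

8.8 × 10^18

E°_cell = -2.37 − (-2.93) = 0.56 V, with n = 2 electrons transferred.
At equilibrium E = 0, so the Nernst equation gives ln K = nFE°/RT = (2)(96500)(0.56)/((8.314)(298)) = 43.62.
K = e^43.62 = 8.8 × 10^18.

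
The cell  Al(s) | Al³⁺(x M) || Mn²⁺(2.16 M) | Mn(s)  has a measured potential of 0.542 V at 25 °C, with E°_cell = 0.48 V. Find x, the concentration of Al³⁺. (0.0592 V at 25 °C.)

0.0023 M

From the Nernst equation, log Q = n(E° − E)/0.0592 = 6(0.48 − 0.542)/0.0592 = -6.284, so Q = 5.2 × 10^-7.
With Q = [Al³⁺]^2/[Mn²⁺]^3 and the known concentrations, [Al³⁺]^2 in the numerator gives [Al³⁺] = 0.0023 M.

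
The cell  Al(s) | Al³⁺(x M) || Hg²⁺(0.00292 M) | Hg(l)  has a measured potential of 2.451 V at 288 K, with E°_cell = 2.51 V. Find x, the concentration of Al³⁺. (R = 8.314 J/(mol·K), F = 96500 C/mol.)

0.2 M

From the Nernst equation, ln Q = nF(E° − E)/RT = 6×96500×(2.51 − 2.451)/(8.314×288) = 14.267, so Q = 1.57 × 10^6.
With Q = [Al³⁺]^2/[Hg²⁺]^3 and the known concentrations, [Al³⁺]^2 in the numerator gives [Al³⁺] = 0.2 M.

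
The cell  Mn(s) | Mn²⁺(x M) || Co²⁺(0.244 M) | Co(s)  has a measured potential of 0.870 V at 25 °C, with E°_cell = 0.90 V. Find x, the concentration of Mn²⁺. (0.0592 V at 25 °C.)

2.5 M

From the Nernst equation, log Q = n(E° − E)/0.0592 = 2(0.90 − 0.870)/0.0592 = 1.014, so Q = 10.3.
With Q = [Mn²⁺]/[Co²⁺] and the known concentrations, [Mn²⁺] in the numerator gives [Mn²⁺] = 2.5 M.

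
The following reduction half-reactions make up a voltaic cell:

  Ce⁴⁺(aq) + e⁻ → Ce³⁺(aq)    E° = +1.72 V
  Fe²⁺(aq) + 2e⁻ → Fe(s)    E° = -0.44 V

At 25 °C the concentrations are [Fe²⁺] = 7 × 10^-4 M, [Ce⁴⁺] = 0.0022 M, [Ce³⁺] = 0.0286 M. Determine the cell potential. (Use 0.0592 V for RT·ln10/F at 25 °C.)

The Ce⁴⁺/Ce³⁺ couple has the higher reduction potential and acts as the cathode, so E°_cell = +1.72 − (-0.44) = 2.16 V.
Balancing electrons gives n = 2; the reaction quotient is Q = [Fe²⁺]·[Ce³⁺]^2/[Ce⁴⁺]^2 = 0.118.
At 25 °C, E = E° − (0.0592/n) log Q = 2.16 − (0.0592/2)(-0.927) = 2.160 + 0.027 = 2.187 V.

2.19 V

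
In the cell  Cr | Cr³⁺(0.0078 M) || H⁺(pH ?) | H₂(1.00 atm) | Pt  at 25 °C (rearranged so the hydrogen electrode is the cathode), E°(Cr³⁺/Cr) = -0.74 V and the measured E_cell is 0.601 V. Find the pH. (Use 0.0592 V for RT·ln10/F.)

E°_cell = 0.74 V and n = 6.
log Q = n(E° − E)/0.0592 = 6×(0.74 − 0.601)/0.0592 = 14.088.
With Q = [Cr³⁺]^2·P(H₂)^3 / [H⁺]^6, solving for [H⁺] gives log[H⁺] = -3.051, so pH = 3.05.

pH = 3.05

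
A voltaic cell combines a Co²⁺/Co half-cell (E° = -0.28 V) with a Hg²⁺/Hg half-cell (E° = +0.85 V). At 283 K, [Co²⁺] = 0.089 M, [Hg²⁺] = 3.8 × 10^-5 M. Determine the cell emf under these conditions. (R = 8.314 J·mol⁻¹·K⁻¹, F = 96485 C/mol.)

1.04 V

The Hg²⁺/Hg couple has the higher reduction potential and acts as the cathode, so E°_cell = +0.85 − (-0.28) = 1.13 V.
Balancing electrons gives n = 2; the reaction quotient is Q = [Co²⁺]/[Hg²⁺] = 2340.
E = E° − (RT/nF) ln Q = 1.13 − (8.314×283)/(2×96485) × (7.759) = 1.130 − 0.095 = 1.035 V.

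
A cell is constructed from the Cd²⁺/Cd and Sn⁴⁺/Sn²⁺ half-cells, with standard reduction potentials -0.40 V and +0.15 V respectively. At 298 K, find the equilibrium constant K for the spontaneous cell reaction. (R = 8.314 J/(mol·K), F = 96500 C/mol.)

E°_cell = +0.15 − (-0.40) = 0.55 V, with n = 2 electrons transferred.
At equilibrium E = 0, so the Nernst equation gives ln K = nFE°/RT = (2)(96500)(0.55)/((8.314)(298)) = 42.84.
K = e^42.84 = 4 × 10^18.

4 × 10^18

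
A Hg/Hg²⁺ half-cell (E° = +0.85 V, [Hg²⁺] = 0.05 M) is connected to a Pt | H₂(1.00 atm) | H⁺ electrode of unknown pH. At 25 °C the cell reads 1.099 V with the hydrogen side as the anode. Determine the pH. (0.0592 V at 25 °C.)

E°_cell = 0.85 V and n = 2.
log Q = n(E° − E)/0.0592 = 2×(0.85 − 1.099)/0.0592 = -8.412.
With Q = [H⁺]^2 / ([Hg²⁺]·P(H₂)), solving for [H⁺] gives log[H⁺] = -4.857, so pH = 4.86.

pH = 4.86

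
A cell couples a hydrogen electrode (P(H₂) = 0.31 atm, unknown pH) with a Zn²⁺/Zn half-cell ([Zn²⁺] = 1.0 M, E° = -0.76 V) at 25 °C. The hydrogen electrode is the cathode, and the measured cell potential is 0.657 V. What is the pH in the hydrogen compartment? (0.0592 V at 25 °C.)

E°_cell = 0.76 V and n = 2.
log Q = n(E° − E)/0.0592 = 2×(0.76 − 0.657)/0.0592 = 3.480.
With Q = [Zn²⁺]·P(H₂) / [H⁺]^2, solving for [H⁺] gives log[H⁺] = -1.994, so pH = 1.99.

pH = 1.99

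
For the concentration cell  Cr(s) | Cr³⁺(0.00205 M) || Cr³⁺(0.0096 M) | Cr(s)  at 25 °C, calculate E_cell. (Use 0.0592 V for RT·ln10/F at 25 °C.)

0.013 V

Both half-cells are Cr³⁺/Cr, so E°_cell = 0. The concentrated side is the cathode; the cell reaction moves Cr³⁺ from high to low concentration with n = 3.
Q = [Cr³⁺]_dilute/[Cr³⁺]_conc = 0.00205/0.0096 = 0.214.
E = 0 − (0.0592/3) log Q = −(0.0592/3)(-0.671) = 0.0132 V.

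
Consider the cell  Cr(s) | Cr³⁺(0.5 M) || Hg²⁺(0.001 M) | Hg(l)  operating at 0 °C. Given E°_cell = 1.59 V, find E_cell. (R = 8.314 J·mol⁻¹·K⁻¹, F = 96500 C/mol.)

1.51 V

Balancing electrons gives n = 6; the reaction quotient is Q = [Cr³⁺]^2/[Hg²⁺]^3 = 2.5 × 10^8.
E = E° − (RT/nF) ln Q = 1.59 − (8.314×273)/(6×96500) × (19.337) = 1.590 − 0.076 = 1.514 V.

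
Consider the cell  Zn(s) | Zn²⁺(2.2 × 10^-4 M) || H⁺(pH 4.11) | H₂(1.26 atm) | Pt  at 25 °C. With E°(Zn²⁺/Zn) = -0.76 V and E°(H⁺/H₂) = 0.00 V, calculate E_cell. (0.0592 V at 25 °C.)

0.62 V

The hydrogen couple is the cathode, so E°_cell = 0.76 V; n = 2.
[H⁺] = 10^(−4.11) = 7.8 × 10^-5 M, and Q = [Zn²⁺]·P(H₂) / [H⁺]^2 = 4.6 × 10^4.
E = E° − (0.0592/2) log Q = 0.76 − (0.0592/2)(4.663) = 0.622 V.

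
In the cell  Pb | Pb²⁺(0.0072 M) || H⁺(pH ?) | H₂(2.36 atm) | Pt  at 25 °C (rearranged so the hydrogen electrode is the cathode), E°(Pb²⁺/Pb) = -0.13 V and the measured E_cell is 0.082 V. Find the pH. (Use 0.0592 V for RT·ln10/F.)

pH = 1.70

E°_cell = 0.13 V and n = 2.
log Q = n(E° − E)/0.0592 = 2×(0.13 − 0.082)/0.0592 = 1.622.
With Q = [Pb²⁺]·P(H₂) / [H⁺]^2, solving for [H⁺] gives log[H⁺] = -1.696, so pH = 1.70.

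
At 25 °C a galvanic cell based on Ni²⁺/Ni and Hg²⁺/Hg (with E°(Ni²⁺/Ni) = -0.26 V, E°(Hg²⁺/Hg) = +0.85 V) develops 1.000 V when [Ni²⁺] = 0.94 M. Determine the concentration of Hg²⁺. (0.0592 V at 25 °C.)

1.8 × 10^-4 M

From the Nernst equation, log Q = n(E° − E)/0.0592 = 2(1.11 − 1.000)/0.0592 = 3.716, so Q = 5200.
With Q = [Ni²⁺]/[Hg²⁺] and the known concentrations, [Hg²⁺] in the denominator gives [Hg²⁺] = 1.8 × 10^-4 M.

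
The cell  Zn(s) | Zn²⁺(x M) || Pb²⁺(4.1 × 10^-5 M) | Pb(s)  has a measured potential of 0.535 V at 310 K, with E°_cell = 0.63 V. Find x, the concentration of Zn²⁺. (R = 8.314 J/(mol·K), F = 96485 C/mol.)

From the Nernst equation, ln Q = nF(E° − E)/RT = 2×96485×(0.63 − 0.535)/(8.314×310) = 7.113, so Q = 1230.
With Q = [Zn²⁺]/[Pb²⁺] and the known concentrations, [Zn²⁺] in the numerator gives [Zn²⁺] = 0.05 M.

0.05 M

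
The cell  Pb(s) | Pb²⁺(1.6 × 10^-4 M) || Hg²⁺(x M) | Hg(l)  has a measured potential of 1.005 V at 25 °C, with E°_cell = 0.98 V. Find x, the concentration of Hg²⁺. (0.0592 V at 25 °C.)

From the Nernst equation, log Q = n(E° − E)/0.0592 = 2(0.98 − 1.005)/0.0592 = -0.845, so Q = 0.143.
With Q = [Pb²⁺]/[Hg²⁺] and the known concentrations, [Hg²⁺] in the denominator gives [Hg²⁺] = 0.0011 M.

0.0011 M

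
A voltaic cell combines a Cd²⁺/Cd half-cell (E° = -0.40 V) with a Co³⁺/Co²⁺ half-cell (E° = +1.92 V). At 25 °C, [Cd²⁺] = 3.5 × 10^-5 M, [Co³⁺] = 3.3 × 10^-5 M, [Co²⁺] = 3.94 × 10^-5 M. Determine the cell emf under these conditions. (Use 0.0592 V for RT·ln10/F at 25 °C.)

The Co³⁺/Co²⁺ couple has the higher reduction potential and acts as the cathode, so E°_cell = +1.92 − (-0.40) = 2.32 V.
Balancing electrons gives n = 2; the reaction quotient is Q = [Cd²⁺]·[Co²⁺]^2/[Co³⁺]^2 = 4.99 × 10^-5.
At 25 °C, E = E° − (0.0592/n) log Q = 2.32 − (0.0592/2)(-4.302) = 2.320 + 0.127 = 2.447 V.

2.45 V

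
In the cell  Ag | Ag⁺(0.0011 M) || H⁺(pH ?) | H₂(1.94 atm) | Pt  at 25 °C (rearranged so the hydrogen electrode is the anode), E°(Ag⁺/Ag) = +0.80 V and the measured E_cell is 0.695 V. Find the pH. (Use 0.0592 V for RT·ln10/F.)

pH = 1.04

E°_cell = 0.80 V and n = 2.
log Q = n(E° − E)/0.0592 = 2×(0.80 − 0.695)/0.0592 = 3.547.
With Q = [H⁺]^2 / ([Ag⁺]^2·P(H₂)), solving for [H⁺] gives log[H⁺] = -1.041, so pH = 1.04.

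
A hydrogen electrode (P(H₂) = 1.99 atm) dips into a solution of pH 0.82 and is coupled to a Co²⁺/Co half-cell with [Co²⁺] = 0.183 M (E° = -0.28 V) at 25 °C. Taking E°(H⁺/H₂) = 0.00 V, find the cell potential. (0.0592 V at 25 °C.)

0.24 V

The hydrogen couple is the cathode, so E°_cell = 0.28 V; n = 2.
[H⁺] = 10^(−0.82) = 0.15 M, and Q = [Co²⁺]·P(H₂) / [H⁺]^2 = 15.9.
E = E° − (0.0592/2) log Q = 0.28 − (0.0592/2)(1.201) = 0.244 V.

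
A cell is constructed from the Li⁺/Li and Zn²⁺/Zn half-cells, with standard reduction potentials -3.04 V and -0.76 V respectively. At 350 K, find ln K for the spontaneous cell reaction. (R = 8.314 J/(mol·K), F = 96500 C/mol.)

E°_cell = -0.76 − (-3.04) = 2.28 V, with n = 2 electrons transferred.
At equilibrium E = 0, so the Nernst equation gives ln K = nFE°/RT = (2)(96500)(2.28)/((8.314)(350)) = 151.22.

ln K = 151.2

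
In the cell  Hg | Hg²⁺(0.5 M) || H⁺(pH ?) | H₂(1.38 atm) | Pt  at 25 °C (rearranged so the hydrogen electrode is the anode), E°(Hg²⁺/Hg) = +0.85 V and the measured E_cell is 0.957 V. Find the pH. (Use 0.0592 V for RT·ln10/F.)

E°_cell = 0.85 V and n = 2.
log Q = n(E° − E)/0.0592 = 2×(0.85 − 0.957)/0.0592 = -3.615.
With Q = [H⁺]^2 / ([Hg²⁺]·P(H₂)), solving for [H⁺] gives log[H⁺] = -1.888, so pH = 1.89.

pH = 1.89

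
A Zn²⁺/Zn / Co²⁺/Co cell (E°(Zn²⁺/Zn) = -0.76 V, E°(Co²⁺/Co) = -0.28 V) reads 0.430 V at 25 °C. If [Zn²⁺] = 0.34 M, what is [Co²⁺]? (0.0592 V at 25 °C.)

0.007 M

From the Nernst equation, log Q = n(E° − E)/0.0592 = 2(0.48 − 0.430)/0.0592 = 1.689, so Q = 48.9.
With Q = [Zn²⁺]/[Co²⁺] and the known concentrations, [Co²⁺] in the denominator gives [Co²⁺] = 0.007 M.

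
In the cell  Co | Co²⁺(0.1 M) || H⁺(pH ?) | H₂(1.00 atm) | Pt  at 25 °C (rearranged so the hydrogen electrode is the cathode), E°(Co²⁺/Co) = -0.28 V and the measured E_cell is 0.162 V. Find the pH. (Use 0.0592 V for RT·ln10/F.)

pH = 2.49

E°_cell = 0.28 V and n = 2.
log Q = n(E° − E)/0.0592 = 2×(0.28 − 0.162)/0.0592 = 3.986.
With Q = [Co²⁺]·P(H₂) / [H⁺]^2, solving for [H⁺] gives log[H⁺] = -2.493, so pH = 2.49.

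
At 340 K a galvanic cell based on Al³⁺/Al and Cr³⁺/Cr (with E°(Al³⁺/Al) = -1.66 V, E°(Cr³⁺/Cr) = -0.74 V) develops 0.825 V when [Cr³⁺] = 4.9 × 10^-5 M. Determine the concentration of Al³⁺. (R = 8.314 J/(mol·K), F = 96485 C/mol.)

0.82 M

From the Nernst equation, ln Q = nF(E° − E)/RT = 3×96485×(0.92 − 0.825)/(8.314×340) = 9.728, so Q = 1.68 × 10^4.
With Q = [Al³⁺]/[Cr³⁺] and the known concentrations, [Al³⁺] in the numerator gives [Al³⁺] = 0.82 M.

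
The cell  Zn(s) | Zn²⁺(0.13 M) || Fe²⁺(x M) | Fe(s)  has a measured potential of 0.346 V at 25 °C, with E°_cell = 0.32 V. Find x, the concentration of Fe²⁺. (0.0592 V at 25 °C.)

0.98 M

From the Nernst equation, log Q = n(E° − E)/0.0592 = 2(0.32 − 0.346)/0.0592 = -0.878, so Q = 0.132.
With Q = [Zn²⁺]/[Fe²⁺] and the known concentrations, [Fe²⁺] in the denominator gives [Fe²⁺] = 0.98 M.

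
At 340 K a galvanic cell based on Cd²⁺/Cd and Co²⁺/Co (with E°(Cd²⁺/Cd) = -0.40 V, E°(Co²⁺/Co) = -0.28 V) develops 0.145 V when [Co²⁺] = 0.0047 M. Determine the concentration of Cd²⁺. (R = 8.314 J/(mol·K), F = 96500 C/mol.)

8.5 × 10^-4 M

From the Nernst equation, ln Q = nF(E° − E)/RT = 2×96500×(0.12 − 0.145)/(8.314×340) = -1.707, so Q = 0.181.
With Q = [Cd²⁺]/[Co²⁺] and the known concentrations, [Cd²⁺] in the numerator gives [Cd²⁺] = 8.5 × 10^-4 M.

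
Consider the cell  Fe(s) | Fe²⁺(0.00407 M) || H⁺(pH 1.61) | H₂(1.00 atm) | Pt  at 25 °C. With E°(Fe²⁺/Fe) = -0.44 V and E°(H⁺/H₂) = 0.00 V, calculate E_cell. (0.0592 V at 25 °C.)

The hydrogen couple is the cathode, so E°_cell = 0.44 V; n = 2.
[H⁺] = 10^(−1.61) = 0.025 M, and Q = [Fe²⁺]·P(H₂) / [H⁺]^2 = 6.75.
E = E° − (0.0592/2) log Q = 0.44 − (0.0592/2)(0.830) = 0.415 V.

0.42 V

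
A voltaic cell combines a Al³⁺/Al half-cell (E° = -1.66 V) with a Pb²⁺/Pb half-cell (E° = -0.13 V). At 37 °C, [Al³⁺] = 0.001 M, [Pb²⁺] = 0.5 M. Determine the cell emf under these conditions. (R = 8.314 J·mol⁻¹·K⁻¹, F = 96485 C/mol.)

The Pb²⁺/Pb couple has the higher reduction potential and acts as the cathode, so E°_cell = -0.13 − (-1.66) = 1.53 V.
Balancing electrons gives n = 6; the reaction quotient is Q = [Al³⁺]^2/[Pb²⁺]^3 = 8 × 10^-6.
E = E° − (RT/nF) ln Q = 1.53 − (8.314×310)/(6×96485) × (-11.736) = 1.530 + 0.052 = 1.582 V.

1.58 V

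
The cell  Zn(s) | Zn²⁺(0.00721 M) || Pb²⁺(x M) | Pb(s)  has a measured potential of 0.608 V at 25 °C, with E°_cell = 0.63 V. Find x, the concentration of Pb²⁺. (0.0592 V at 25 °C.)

From the Nernst equation, log Q = n(E° − E)/0.0592 = 2(0.63 − 0.608)/0.0592 = 0.743, so Q = 5.54.
With Q = [Zn²⁺]/[Pb²⁺] and the known concentrations, [Pb²⁺] in the denominator gives [Pb²⁺] = 0.0013 M.

0.0013 M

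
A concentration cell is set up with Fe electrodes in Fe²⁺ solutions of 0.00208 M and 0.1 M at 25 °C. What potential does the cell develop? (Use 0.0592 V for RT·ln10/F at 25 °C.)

Both half-cells are Fe²⁺/Fe, so E°_cell = 0. The concentrated side is the cathode; the cell reaction moves Fe²⁺ from high to low concentration with n = 2.
Q = [Fe²⁺]_dilute/[Fe²⁺]_conc = 0.00208/0.1 = 0.0208.
E = 0 − (0.0592/2) log Q = −(0.0592/2)(-1.682) = 0.0498 V.

0.050 V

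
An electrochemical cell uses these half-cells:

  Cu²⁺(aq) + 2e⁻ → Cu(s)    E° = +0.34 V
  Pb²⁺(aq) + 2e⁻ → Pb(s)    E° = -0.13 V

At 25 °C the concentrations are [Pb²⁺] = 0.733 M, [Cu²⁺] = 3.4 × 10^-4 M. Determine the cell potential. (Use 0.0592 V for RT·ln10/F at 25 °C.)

0.371 V

The Cu²⁺/Cu couple has the higher reduction potential and acts as the cathode, so E°_cell = +0.34 − (-0.13) = 0.47 V.
Balancing electrons gives n = 2; the reaction quotient is Q = [Pb²⁺]/[Cu²⁺] = 2160.
At 25 °C, E = E° − (0.0592/n) log Q = 0.47 − (0.0592/2)(3.334) = 0.470 − 0.099 = 0.371 V.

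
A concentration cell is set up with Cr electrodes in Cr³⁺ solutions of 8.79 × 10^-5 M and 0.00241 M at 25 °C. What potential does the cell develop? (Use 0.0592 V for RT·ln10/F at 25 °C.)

0.028 V

Both half-cells are Cr³⁺/Cr, so E°_cell = 0. The concentrated side is the cathode; the cell reaction moves Cr³⁺ from high to low concentration with n = 3.
Q = [Cr³⁺]_dilute/[Cr³⁺]_conc = 8.79 × 10^-5/0.00241 = 0.0365.
E = 0 − (0.0592/3) log Q = −(0.0592/3)(-1.438) = 0.0284 V.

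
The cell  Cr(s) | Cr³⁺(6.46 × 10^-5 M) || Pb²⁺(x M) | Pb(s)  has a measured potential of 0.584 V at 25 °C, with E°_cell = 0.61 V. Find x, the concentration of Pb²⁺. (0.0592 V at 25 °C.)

2.1 × 10^-4 M

From the Nernst equation, log Q = n(E° − E)/0.0592 = 6(0.61 − 0.584)/0.0592 = 2.635, so Q = 432.
With Q = [Cr³⁺]^2/[Pb²⁺]^3 and the known concentrations, [Pb²⁺]^3 in the denominator gives [Pb²⁺] = 2.1 × 10^-4 M.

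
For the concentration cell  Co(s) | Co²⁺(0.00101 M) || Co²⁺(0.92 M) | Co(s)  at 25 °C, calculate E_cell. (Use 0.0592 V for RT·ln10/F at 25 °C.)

0.088 V

Both half-cells are Co²⁺/Co, so E°_cell = 0. The concentrated side is the cathode; the cell reaction moves Co²⁺ from high to low concentration with n = 2.
Q = [Co²⁺]_dilute/[Co²⁺]_conc = 0.00101/0.92 = 0.00110.
E = 0 − (0.0592/2) log Q = −(0.0592/2)(-2.959) = 0.0876 V.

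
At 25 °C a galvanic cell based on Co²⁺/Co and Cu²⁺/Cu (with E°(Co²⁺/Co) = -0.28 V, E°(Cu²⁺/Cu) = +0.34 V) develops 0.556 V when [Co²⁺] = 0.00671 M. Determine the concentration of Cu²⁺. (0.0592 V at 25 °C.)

From the Nernst equation, log Q = n(E° − E)/0.0592 = 2(0.62 − 0.556)/0.0592 = 2.162, so Q = 145.
With Q = [Co²⁺]/[Cu²⁺] and the known concentrations, [Cu²⁺] in the denominator gives [Cu²⁺] = 4.6 × 10^-5 M.

4.6 × 10^-5 M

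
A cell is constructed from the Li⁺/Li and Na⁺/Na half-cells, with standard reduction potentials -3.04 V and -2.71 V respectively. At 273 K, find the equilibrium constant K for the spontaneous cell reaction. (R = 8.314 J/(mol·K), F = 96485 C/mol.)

E°_cell = -2.71 − (-3.04) = 0.33 V, with n = 1 electron transferred.
At equilibrium E = 0, so the Nernst equation gives ln K = nFE°/RT = (1)(96485)(0.33)/((8.314)(273)) = 14.03.
K = e^14.03 = 1.2 × 10^6.

1.2 × 10^6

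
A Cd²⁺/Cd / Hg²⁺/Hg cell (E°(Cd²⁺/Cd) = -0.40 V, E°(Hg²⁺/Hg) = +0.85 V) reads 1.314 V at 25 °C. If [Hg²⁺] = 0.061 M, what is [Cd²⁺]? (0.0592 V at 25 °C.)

4.2 × 10^-4 M

From the Nernst equation, log Q = n(E° − E)/0.0592 = 2(1.25 − 1.314)/0.0592 = -2.162, so Q = 0.00688.
With Q = [Cd²⁺]/[Hg²⁺] and the known concentrations, [Cd²⁺] in the numerator gives [Cd²⁺] = 4.2 × 10^-4 M.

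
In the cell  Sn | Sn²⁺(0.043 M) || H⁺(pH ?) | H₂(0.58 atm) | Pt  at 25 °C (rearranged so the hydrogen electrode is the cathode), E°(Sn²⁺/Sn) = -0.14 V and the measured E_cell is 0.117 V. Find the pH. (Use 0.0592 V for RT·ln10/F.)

E°_cell = 0.14 V and n = 2.
log Q = n(E° − E)/0.0592 = 2×(0.14 − 0.117)/0.0592 = 0.777.
With Q = [Sn²⁺]·P(H₂) / [H⁺]^2, solving for [H⁺] gives log[H⁺] = -1.190, so pH = 1.19.

pH = 1.19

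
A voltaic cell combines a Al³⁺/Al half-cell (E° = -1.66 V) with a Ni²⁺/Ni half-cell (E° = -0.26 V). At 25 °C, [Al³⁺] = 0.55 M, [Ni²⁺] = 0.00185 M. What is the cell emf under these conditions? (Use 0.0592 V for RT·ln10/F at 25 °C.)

1.32 V

The Ni²⁺/Ni couple has the higher reduction potential and acts as the cathode, so E°_cell = -0.26 − (-1.66) = 1.40 V.
Balancing electrons gives n = 6; the reaction quotient is Q = [Al³⁺]^2/[Ni²⁺]^3 = 4.78 × 10^7.
At 25 °C, E = E° − (0.0592/n) log Q = 1.40 − (0.0592/6)(7.679) = 1.400 − 0.076 = 1.324 V.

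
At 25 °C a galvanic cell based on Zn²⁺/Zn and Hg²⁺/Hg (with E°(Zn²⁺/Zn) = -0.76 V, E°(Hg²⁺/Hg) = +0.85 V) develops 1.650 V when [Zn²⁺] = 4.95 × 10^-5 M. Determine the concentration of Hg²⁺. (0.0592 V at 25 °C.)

From the Nernst equation, log Q = n(E° − E)/0.0592 = 2(1.61 − 1.650)/0.0592 = -1.351, so Q = 0.0445.
With Q = [Zn²⁺]/[Hg²⁺] and the known concentrations, [Hg²⁺] in the denominator gives [Hg²⁺] = 0.0011 M.

0.0011 M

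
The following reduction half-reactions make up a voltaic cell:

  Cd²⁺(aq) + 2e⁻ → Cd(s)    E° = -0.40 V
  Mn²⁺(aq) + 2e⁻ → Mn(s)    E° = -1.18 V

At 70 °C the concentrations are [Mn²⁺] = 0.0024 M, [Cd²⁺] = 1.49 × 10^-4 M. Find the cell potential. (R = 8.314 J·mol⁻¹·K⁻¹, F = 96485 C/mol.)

0.739 V

The Cd²⁺/Cd couple has the higher reduction potential and acts as the cathode, so E°_cell = -0.40 − (-1.18) = 0.78 V.
Balancing electrons gives n = 2; the reaction quotient is Q = [Mn²⁺]/[Cd²⁺] = 16.1.
E = E° − (RT/nF) ln Q = 0.78 − (8.314×343)/(2×96485) × (2.779) = 0.780 − 0.041 = 0.739 V.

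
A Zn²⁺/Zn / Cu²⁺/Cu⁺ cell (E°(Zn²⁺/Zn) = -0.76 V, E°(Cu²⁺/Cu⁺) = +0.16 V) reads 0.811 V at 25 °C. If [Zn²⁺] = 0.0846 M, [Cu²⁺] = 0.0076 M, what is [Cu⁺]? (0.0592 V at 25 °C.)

From the Nernst equation, log Q = n(E° − E)/0.0592 = 2(0.92 − 0.811)/0.0592 = 3.682, so Q = 4810.
With Q = [Zn²⁺]·[Cu⁺]^2/[Cu²⁺]^2 and the known concentrations, [Cu⁺]^2 in the numerator gives [Cu⁺] = 1.8 M.

1.8 M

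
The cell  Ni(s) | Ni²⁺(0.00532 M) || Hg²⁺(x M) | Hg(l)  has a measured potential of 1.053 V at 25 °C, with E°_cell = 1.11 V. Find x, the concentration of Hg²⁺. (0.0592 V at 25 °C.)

From the Nernst equation, log Q = n(E° − E)/0.0592 = 2(1.11 − 1.053)/0.0592 = 1.926, so Q = 84.3.
With Q = [Ni²⁺]/[Hg²⁺] and the known concentrations, [Hg²⁺] in the denominator gives [Hg²⁺] = 6.3 × 10^-5 M.

6.3 × 10^-5 M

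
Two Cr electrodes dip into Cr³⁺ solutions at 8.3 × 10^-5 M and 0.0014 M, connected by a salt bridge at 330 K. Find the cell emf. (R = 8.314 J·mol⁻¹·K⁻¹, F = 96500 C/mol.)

Both half-cells are Cr³⁺/Cr, so E°_cell = 0. The concentrated side is the cathode; the cell reaction moves Cr³⁺ from high to low concentration with n = 3.
Q = [Cr³⁺]_dilute/[Cr³⁺]_conc = 8.3 × 10^-5/0.0014 = 0.0593.
E = 0 − (RT/nF) ln Q = −((8.314×330)/(3×96500))(-2.825) = 0.0268 V.

0.027 V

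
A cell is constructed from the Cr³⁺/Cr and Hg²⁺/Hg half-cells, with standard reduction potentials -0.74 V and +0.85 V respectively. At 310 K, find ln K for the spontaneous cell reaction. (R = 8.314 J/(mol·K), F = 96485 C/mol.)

ln K = 357.1

E°_cell = +0.85 − (-0.74) = 1.59 V, with n = 6 electrons transferred.
At equilibrium E = 0, so the Nernst equation gives ln K = nFE°/RT = (6)(96485)(1.59)/((8.314)(310)) = 357.14.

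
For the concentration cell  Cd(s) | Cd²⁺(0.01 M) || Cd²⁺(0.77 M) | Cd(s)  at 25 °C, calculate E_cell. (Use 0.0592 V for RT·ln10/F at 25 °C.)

Both half-cells are Cd²⁺/Cd, so E°_cell = 0. The concentrated side is the cathode; the cell reaction moves Cd²⁺ from high to low concentration with n = 2.
Q = [Cd²⁺]_dilute/[Cd²⁺]_conc = 0.01/0.77 = 0.0130.
E = 0 − (0.0592/2) log Q = −(0.0592/2)(-1.886) = 0.0558 V.

0.056 V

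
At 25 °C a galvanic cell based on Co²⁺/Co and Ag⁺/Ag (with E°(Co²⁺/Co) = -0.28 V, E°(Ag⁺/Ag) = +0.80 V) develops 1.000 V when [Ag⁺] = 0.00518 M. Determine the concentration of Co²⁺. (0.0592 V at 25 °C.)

From the Nernst equation, log Q = n(E° − E)/0.0592 = 2(1.08 − 1.000)/0.0592 = 2.703, so Q = 504.
With Q = [Co²⁺]/[Ag⁺]^2 and the known concentrations, [Co²⁺] in the numerator gives [Co²⁺] = 0.014 M.

0.014 M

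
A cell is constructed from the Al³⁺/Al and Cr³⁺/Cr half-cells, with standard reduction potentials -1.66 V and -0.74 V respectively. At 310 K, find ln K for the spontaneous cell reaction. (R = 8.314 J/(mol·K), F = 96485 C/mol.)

E°_cell = -0.74 − (-1.66) = 0.92 V, with n = 3 electrons transferred.
At equilibrium E = 0, so the Nernst equation gives ln K = nFE°/RT = (3)(96485)(0.92)/((8.314)(310)) = 103.32.

ln K = 103.3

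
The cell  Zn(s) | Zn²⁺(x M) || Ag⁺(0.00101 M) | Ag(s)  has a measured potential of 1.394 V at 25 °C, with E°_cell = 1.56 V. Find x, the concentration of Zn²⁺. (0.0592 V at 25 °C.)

0.41 M

From the Nernst equation, log Q = n(E° − E)/0.0592 = 2(1.56 − 1.394)/0.0592 = 5.608, so Q = 4.06 × 10^5.
With Q = [Zn²⁺]/[Ag⁺]^2 and the known concentrations, [Zn²⁺] in the numerator gives [Zn²⁺] = 0.41 M.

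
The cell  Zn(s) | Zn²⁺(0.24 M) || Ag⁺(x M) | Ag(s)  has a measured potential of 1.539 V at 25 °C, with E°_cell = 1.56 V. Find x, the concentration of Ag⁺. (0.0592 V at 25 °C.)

From the Nernst equation, log Q = n(E° − E)/0.0592 = 2(1.56 − 1.539)/0.0592 = 0.709, so Q = 5.12.
With Q = [Zn²⁺]/[Ag⁺]^2 and the known concentrations, [Ag⁺]^2 in the denominator gives [Ag⁺] = 0.22 M.

0.22 M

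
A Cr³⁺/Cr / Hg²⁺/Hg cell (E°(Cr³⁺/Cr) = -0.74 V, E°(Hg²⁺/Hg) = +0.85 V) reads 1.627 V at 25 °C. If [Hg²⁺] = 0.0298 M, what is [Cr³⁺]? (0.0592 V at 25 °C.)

6.9 × 10^-5 M

From the Nernst equation, log Q = n(E° − E)/0.0592 = 6(1.59 − 1.627)/0.0592 = -3.750, so Q = 1.78 × 10^-4.
With Q = [Cr³⁺]^2/[Hg²⁺]^3 and the known concentrations, [Cr³⁺]^2 in the numerator gives [Cr³⁺] = 6.9 × 10^-5 M.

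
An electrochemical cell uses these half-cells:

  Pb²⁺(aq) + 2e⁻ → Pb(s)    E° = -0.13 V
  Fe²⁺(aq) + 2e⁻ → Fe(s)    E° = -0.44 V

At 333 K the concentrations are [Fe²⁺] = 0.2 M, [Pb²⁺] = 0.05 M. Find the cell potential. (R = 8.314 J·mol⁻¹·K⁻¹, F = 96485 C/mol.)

0.290 V

The Pb²⁺/Pb couple has the higher reduction potential and acts as the cathode, so E°_cell = -0.13 − (-0.44) = 0.31 V.
Balancing electrons gives n = 2; the reaction quotient is Q = [Fe²⁺]/[Pb²⁺] = 4.00.
E = E° − (RT/nF) ln Q = 0.31 − (8.314×333)/(2×96485) × (1.386) = 0.310 − 0.020 = 0.290 V.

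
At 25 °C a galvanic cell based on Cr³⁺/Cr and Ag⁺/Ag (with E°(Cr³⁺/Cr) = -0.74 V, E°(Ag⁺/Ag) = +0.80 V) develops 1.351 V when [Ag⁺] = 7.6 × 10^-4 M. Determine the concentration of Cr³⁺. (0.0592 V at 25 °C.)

From the Nernst equation, log Q = n(E° − E)/0.0592 = 3(1.54 − 1.351)/0.0592 = 9.578, so Q = 3.78 × 10^9.
With Q = [Cr³⁺]/[Ag⁺]^3 and the known concentrations, [Cr³⁺] in the numerator gives [Cr³⁺] = 1.7 M.

1.7 M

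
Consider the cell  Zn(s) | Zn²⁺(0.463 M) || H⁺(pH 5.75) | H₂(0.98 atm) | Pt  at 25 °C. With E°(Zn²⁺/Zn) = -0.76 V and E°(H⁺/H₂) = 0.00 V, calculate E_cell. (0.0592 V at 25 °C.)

0.43 V

The hydrogen couple is the cathode, so E°_cell = 0.76 V; n = 2.
[H⁺] = 10^(−5.75) = 1.8 × 10^-6 M, and Q = [Zn²⁺]·P(H₂) / [H⁺]^2 = 1.43 × 10^11.
E = E° − (0.0592/2) log Q = 0.76 − (0.0592/2)(11.157) = 0.430 V.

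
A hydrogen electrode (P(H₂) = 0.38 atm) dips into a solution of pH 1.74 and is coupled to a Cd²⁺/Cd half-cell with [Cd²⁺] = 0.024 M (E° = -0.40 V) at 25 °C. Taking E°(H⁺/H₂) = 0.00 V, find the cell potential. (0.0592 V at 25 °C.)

The hydrogen couple is the cathode, so E°_cell = 0.40 V; n = 2.
[H⁺] = 10^(−1.74) = 0.018 M, and Q = [Cd²⁺]·P(H₂) / [H⁺]^2 = 27.5.
E = E° − (0.0592/2) log Q = 0.40 − (0.0592/2)(1.440) = 0.357 V.

0.36 V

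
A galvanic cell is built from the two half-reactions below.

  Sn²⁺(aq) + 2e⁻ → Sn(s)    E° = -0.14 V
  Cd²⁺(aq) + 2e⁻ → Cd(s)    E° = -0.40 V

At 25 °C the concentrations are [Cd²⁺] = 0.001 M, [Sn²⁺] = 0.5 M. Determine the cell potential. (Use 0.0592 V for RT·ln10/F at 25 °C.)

0.340 V

The Sn²⁺/Sn couple has the higher reduction potential and acts as the cathode, so E°_cell = -0.14 − (-0.40) = 0.26 V.
Balancing electrons gives n = 2; the reaction quotient is Q = [Cd²⁺]/[Sn²⁺] = 0.00200.
At 25 °C, E = E° − (0.0592/n) log Q = 0.26 − (0.0592/2)(-2.699) = 0.260 + 0.080 = 0.340 V.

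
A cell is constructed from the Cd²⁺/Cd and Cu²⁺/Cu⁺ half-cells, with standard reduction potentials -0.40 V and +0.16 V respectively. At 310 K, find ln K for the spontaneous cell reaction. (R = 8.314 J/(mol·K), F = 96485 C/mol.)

E°_cell = +0.16 − (-0.40) = 0.56 V, with n = 2 electrons transferred.
At equilibrium E = 0, so the Nernst equation gives ln K = nFE°/RT = (2)(96485)(0.56)/((8.314)(310)) = 41.93.

ln K = 41.9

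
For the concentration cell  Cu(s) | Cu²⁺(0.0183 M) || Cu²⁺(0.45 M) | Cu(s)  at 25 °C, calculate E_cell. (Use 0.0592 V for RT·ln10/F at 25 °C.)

0.041 V

Both half-cells are Cu²⁺/Cu, so E°_cell = 0. The concentrated side is the cathode; the cell reaction moves Cu²⁺ from high to low concentration with n = 2.
Q = [Cu²⁺]_dilute/[Cu²⁺]_conc = 0.0183/0.45 = 0.0407.
E = 0 − (0.0592/2) log Q = −(0.0592/2)(-1.391) = 0.0412 V.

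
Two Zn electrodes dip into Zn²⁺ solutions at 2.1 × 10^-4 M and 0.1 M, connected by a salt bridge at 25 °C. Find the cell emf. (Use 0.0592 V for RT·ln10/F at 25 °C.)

0.079 V

Both half-cells are Zn²⁺/Zn, so E°_cell = 0. The concentrated side is the cathode; the cell reaction moves Zn²⁺ from high to low concentration with n = 2.
Q = [Zn²⁺]_dilute/[Zn²⁺]_conc = 2.1 × 10^-4/0.1 = 0.00210.
E = 0 − (0.0592/2) log Q = −(0.0592/2)(-2.678) = 0.0793 V.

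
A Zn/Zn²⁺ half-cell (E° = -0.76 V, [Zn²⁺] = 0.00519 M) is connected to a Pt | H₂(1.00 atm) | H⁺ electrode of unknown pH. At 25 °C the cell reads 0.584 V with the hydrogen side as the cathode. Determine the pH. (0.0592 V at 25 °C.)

pH = 4.12

E°_cell = 0.76 V and n = 2.
log Q = n(E° − E)/0.0592 = 2×(0.76 − 0.584)/0.0592 = 5.946.
With Q = [Zn²⁺]·P(H₂) / [H⁺]^2, solving for [H⁺] gives log[H⁺] = -4.115, so pH = 4.12.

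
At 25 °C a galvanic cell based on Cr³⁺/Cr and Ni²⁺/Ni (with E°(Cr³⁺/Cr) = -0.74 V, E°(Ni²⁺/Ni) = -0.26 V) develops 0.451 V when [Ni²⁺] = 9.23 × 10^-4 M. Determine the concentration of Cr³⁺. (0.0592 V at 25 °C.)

8.3 × 10^-4 M

From the Nernst equation, log Q = n(E° − E)/0.0592 = 6(0.48 − 0.451)/0.0592 = 2.939, so Q = 869.
With Q = [Cr³⁺]^2/[Ni²⁺]^3 and the known concentrations, [Cr³⁺]^2 in the numerator gives [Cr³⁺] = 8.3 × 10^-4 M.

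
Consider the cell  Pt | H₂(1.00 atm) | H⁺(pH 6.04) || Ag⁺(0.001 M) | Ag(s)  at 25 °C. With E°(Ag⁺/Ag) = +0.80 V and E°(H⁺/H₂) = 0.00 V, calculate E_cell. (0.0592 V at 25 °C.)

0.98 V

The Ag⁺/Ag couple is the cathode, so E°_cell = 0.80 V; n = 2.
[H⁺] = 10^(−6.04) = 9.1 × 10^-7 M, and Q = [H⁺]^2 / ([Ag⁺]^2·P(H₂)) = 8.32 × 10^-7.
E = E° − (0.0592/2) log Q = 0.80 − (0.0592/2)(-6.080) = 0.980 V.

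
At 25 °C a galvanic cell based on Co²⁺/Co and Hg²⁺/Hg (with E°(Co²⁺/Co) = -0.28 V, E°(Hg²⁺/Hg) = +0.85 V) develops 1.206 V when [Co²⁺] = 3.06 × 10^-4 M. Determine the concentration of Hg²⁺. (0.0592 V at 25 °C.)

0.11 M

From the Nernst equation, log Q = n(E° − E)/0.0592 = 2(1.13 − 1.206)/0.0592 = -2.568, so Q = 0.00271.
With Q = [Co²⁺]/[Hg²⁺] and the known concentrations, [Hg²⁺] in the denominator gives [Hg²⁺] = 0.11 M.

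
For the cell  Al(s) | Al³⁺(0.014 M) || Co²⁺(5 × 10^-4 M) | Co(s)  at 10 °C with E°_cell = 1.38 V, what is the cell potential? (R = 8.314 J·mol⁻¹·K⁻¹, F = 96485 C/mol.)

1.32 V

Balancing electrons gives n = 6; the reaction quotient is Q = [Al³⁺]^2/[Co²⁺]^3 = 1.57 × 10^6.
E = E° − (RT/nF) ln Q = 1.38 − (8.314×283)/(6×96485) × (14.265) = 1.380 − 0.058 = 1.322 V.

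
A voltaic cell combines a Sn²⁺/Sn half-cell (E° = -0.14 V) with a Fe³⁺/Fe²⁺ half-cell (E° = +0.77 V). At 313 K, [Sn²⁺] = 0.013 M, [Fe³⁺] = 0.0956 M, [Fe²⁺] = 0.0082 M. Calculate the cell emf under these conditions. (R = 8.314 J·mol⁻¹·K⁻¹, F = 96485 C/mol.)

The Fe³⁺/Fe²⁺ couple has the higher reduction potential and acts as the cathode, so E°_cell = +0.77 − (-0.14) = 0.91 V.
Balancing electrons gives n = 2; the reaction quotient is Q = [Sn²⁺]·[Fe²⁺]^2/[Fe³⁺]^2 = 9.56 × 10^-5.
E = E° − (RT/nF) ln Q = 0.91 − (8.314×313)/(2×96485) × (-9.255) = 0.910 + 0.125 = 1.035 V.

1.03 V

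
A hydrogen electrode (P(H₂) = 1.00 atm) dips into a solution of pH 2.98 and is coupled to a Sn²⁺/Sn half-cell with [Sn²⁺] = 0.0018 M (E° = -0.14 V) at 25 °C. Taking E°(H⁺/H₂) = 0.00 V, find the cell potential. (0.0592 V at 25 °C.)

The hydrogen couple is the cathode, so E°_cell = 0.14 V; n = 2.
[H⁺] = 10^(−2.98) = 0.0010 M, and Q = [Sn²⁺]·P(H₂) / [H⁺]^2 = 1640.
E = E° − (0.0592/2) log Q = 0.14 − (0.0592/2)(3.215) = 0.045 V.

0.045 V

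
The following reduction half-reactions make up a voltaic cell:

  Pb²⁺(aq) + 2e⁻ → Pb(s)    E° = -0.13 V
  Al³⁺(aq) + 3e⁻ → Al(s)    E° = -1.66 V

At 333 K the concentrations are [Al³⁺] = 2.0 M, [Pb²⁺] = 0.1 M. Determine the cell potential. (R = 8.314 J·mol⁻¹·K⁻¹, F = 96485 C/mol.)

The Pb²⁺/Pb couple has the higher reduction potential and acts as the cathode, so E°_cell = -0.13 − (-1.66) = 1.53 V.
Balancing electrons gives n = 6; the reaction quotient is Q = [Al³⁺]^2/[Pb²⁺]^3 = 4000.
E = E° − (RT/nF) ln Q = 1.53 − (8.314×333)/(6×96485) × (8.294) = 1.530 − 0.040 = 1.490 V.

1.49 V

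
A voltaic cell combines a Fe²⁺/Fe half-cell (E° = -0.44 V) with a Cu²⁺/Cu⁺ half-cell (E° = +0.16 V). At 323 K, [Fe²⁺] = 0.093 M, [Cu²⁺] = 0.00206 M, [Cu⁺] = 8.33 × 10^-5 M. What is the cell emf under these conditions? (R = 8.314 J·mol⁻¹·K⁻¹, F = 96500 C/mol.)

0.722 V

The Cu²⁺/Cu⁺ couple has the higher reduction potential and acts as the cathode, so E°_cell = +0.16 − (-0.44) = 0.60 V.
Balancing electrons gives n = 2; the reaction quotient is Q = [Fe²⁺]·[Cu⁺]^2/[Cu²⁺]^2 = 1.52 × 10^-4.
E = E° − (RT/nF) ln Q = 0.60 − (8.314×323)/(2×96500) × (-8.791) = 0.600 + 0.122 = 0.722 V.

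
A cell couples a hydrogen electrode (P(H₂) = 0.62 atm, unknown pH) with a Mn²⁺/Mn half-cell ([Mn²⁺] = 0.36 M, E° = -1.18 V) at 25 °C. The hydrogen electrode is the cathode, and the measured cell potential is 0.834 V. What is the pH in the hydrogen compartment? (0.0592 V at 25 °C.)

pH = 6.17

E°_cell = 1.18 V and n = 2.
log Q = n(E° − E)/0.0592 = 2×(1.18 − 0.834)/0.0592 = 11.689.
With Q = [Mn²⁺]·P(H₂) / [H⁺]^2, solving for [H⁺] gives log[H⁺] = -6.170, so pH = 6.17.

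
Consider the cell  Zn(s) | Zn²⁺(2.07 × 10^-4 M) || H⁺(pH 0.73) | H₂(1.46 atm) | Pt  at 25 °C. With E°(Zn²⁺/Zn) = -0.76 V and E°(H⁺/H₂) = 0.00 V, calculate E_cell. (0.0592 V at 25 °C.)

0.82 V

The hydrogen couple is the cathode, so E°_cell = 0.76 V; n = 2.
[H⁺] = 10^(−0.73) = 0.19 M, and Q = [Zn²⁺]·P(H₂) / [H⁺]^2 = 0.00872.
E = E° − (0.0592/2) log Q = 0.76 − (0.0592/2)(-2.060) = 0.821 V.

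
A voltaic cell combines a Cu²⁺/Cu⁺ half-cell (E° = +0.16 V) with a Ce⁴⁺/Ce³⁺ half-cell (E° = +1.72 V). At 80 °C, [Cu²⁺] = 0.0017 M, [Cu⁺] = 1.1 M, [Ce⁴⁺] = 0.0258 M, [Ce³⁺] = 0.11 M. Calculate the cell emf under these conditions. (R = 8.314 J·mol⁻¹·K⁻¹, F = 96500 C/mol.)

1.71 V

The Ce⁴⁺/Ce³⁺ couple has the higher reduction potential and acts as the cathode, so E°_cell = +1.72 − (+0.16) = 1.56 V.
Balancing electrons gives n = 1; the reaction quotient is Q = [Cu²⁺]·[Ce³⁺]/([Cu⁺]·[Ce⁴⁺]) = 0.00659.
E = E° − (RT/nF) ln Q = 1.56 − (8.314×353)/(1×96500) × (-5.022) = 1.560 + 0.153 = 1.713 V.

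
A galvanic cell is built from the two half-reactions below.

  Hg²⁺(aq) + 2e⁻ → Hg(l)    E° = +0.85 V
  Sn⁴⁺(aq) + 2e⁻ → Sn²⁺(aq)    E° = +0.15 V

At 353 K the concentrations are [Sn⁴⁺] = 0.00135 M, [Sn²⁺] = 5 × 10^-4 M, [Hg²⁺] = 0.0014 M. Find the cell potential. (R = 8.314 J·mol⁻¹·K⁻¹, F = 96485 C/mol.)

The Hg²⁺/Hg couple has the higher reduction potential and acts as the cathode, so E°_cell = +0.85 − (+0.15) = 0.70 V.
Balancing electrons gives n = 2; the reaction quotient is Q = [Sn⁴⁺]/([Sn²⁺]·[Hg²⁺]) = 1930.
E = E° − (RT/nF) ln Q = 0.70 − (8.314×353)/(2×96485) × (7.565) = 0.700 − 0.115 = 0.585 V.

0.585 V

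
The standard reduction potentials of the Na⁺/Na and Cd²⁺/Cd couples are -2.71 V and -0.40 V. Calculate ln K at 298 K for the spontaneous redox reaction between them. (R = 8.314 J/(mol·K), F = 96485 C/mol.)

ln K = 179.9

E°_cell = -0.40 − (-2.71) = 2.31 V, with n = 2 electrons transferred.
At equilibrium E = 0, so the Nernst equation gives ln K = nFE°/RT = (2)(96485)(2.31)/((8.314)(298)) = 179.92.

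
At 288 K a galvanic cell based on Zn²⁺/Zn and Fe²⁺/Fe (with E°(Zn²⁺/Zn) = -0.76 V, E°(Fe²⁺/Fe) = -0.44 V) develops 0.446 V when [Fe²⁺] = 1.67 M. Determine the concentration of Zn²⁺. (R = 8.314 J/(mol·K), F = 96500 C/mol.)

6.5 × 10^-5 M

From the Nernst equation, ln Q = nF(E° − E)/RT = 2×96500×(0.32 − 0.446)/(8.314×288) = -10.156, so Q = 3.88 × 10^-5.
With Q = [Zn²⁺]/[Fe²⁺] and the known concentrations, [Zn²⁺] in the numerator gives [Zn²⁺] = 6.5 × 10^-5 M.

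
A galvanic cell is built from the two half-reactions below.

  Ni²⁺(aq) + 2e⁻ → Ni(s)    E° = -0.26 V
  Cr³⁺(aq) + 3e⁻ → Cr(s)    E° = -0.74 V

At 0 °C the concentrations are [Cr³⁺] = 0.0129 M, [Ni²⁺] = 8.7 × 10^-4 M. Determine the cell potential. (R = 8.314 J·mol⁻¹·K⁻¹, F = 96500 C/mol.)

The Ni²⁺/Ni couple has the higher reduction potential and acts as the cathode, so E°_cell = -0.26 − (-0.74) = 0.48 V.
Balancing electrons gives n = 6; the reaction quotient is Q = [Cr³⁺]^2/[Ni²⁺]^3 = 2.53 × 10^5.
E = E° − (RT/nF) ln Q = 0.48 − (8.314×273)/(6×96500) × (12.440) = 0.480 − 0.049 = 0.431 V.

0.431 V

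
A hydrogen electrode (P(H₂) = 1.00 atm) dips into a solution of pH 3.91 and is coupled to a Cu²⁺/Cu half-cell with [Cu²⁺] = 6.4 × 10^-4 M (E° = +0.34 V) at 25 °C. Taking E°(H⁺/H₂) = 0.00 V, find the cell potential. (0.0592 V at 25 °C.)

The Cu²⁺/Cu couple is the cathode, so E°_cell = 0.34 V; n = 2.
[H⁺] = 10^(−3.91) = 1.2 × 10^-4 M, and Q = [H⁺]^2 / ([Cu²⁺]·P(H₂)) = 2.36 × 10^-5.
E = E° − (0.0592/2) log Q = 0.34 − (0.0592/2)(-4.626) = 0.477 V.

0.48 V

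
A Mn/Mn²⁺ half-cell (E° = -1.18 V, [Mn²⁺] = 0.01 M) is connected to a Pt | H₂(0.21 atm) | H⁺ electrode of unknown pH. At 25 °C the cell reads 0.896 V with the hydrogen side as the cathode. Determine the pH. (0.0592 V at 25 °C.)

pH = 6.14

E°_cell = 1.18 V and n = 2.
log Q = n(E° − E)/0.0592 = 2×(1.18 − 0.896)/0.0592 = 9.595.
With Q = [Mn²⁺]·P(H₂) / [H⁺]^2, solving for [H⁺] gives log[H⁺] = -6.136, so pH = 6.14.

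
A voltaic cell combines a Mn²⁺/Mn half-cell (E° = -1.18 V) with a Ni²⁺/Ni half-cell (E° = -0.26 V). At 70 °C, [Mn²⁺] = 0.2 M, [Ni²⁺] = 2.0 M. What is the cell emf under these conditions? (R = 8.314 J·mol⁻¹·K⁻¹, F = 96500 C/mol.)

0.954 V

The Ni²⁺/Ni couple has the higher reduction potential and acts as the cathode, so E°_cell = -0.26 − (-1.18) = 0.92 V.
Balancing electrons gives n = 2; the reaction quotient is Q = [Mn²⁺]/[Ni²⁺] = 0.100.
E = E° − (RT/nF) ln Q = 0.92 − (8.314×343)/(2×96500) × (-2.303) = 0.920 + 0.034 = 0.954 V.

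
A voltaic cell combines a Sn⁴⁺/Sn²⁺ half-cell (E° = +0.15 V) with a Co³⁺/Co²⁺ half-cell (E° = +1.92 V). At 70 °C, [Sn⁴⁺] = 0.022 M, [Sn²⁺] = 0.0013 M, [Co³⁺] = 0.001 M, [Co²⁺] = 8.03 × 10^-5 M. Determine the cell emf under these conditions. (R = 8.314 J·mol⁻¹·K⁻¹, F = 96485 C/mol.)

1.80 V

The Co³⁺/Co²⁺ couple has the higher reduction potential and acts as the cathode, so E°_cell = +1.92 − (+0.15) = 1.77 V.
Balancing electrons gives n = 2; the reaction quotient is Q = [Sn⁴⁺]·[Co²⁺]^2/([Sn²⁺]·[Co³⁺]^2) = 0.109.
E = E° − (RT/nF) ln Q = 1.77 − (8.314×343)/(2×96485) × (-2.215) = 1.770 + 0.033 = 1.803 V.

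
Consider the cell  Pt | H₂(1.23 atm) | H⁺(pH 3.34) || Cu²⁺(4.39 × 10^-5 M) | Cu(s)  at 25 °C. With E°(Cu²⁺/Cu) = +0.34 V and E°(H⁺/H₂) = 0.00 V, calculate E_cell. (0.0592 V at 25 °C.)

The Cu²⁺/Cu couple is the cathode, so E°_cell = 0.34 V; n = 2.
[H⁺] = 10^(−3.34) = 4.6 × 10^-4 M, and Q = [H⁺]^2 / ([Cu²⁺]·P(H₂)) = 0.00387.
E = E° − (0.0592/2) log Q = 0.34 − (0.0592/2)(-2.412) = 0.411 V.

0.41 V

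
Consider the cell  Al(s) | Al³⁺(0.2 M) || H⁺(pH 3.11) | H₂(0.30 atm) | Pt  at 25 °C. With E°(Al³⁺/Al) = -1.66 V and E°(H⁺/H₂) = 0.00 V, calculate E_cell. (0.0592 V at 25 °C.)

The hydrogen couple is the cathode, so E°_cell = 1.66 V; n = 6.
[H⁺] = 10^(−3.11) = 7.8 × 10^-4 M, and Q = [Al³⁺]^2·P(H₂)^3 / [H⁺]^6 = 4.94 × 10^15.
E = E° − (0.0592/6) log Q = 1.66 − (0.0592/6)(15.693) = 1.505 V.

1.51 V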